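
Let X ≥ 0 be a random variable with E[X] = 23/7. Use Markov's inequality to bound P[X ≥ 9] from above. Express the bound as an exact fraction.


μ = E[X] = 23/7, a = 9.
Markov: P[X ≥ 9] ≤ μ/a = (23/7)/9 = 23/63.
Numerically: ≈ 0.365.
(Since a = 9 > μ = 3.286, the bound 23/63 is < 1 and informative.)

P[X ≥ 9] ≤ 23/63 ≈ 0.365.


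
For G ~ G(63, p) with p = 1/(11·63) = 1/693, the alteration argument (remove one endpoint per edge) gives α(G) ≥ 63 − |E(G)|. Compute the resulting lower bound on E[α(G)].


E[|E(G)|] = C(63, 2)·p = 1953 · (1/693) = 31/11.
E[α(G)] ≥ n − E[|E(G)|] = 63 − 31/11 = 662/11.
Numerically: ≈ 60.181818.
(This is only a lower bound; the true E[α(G)] may be larger.)

E[α(G)] ≥ 662/11 ≈ 60.181818.


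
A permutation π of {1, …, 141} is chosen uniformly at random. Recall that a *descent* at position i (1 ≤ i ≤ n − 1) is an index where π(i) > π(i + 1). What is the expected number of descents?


Write X = Σ X_I over i = 1, …, 140, with X_I the indicator of one descent.
There are 140 indicators.
For each fixed i, the pair (π(i), π(i+1)) is a uniformly random ordered pair of distinct values from {1, …, 141}; by symmetry P[π(i) > π(i+1)] = 1/2.
By linearity: E[X] = 140 · (1/2) = (141 − 1) · (1/2) = 70 ≈ 70.000.

E[X] = 70 = 70.000.


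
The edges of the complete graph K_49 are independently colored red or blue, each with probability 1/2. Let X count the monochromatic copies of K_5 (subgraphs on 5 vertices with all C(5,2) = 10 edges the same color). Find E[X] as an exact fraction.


Let X = Σ_S X_S over the C(49, 5) = 1906884 subsets S of size 5, where X_S = 1 if the K_5 on S is monochromatic.
For a fixed S, the K_5 on S has C(5, 2) = 10 edges. P[all 10 edges red] = (1/2)^10, and likewise for blue, so P[monochromatic] = 2·(1/2)^10 = 2^{1 − 10} = 1/512.
By linearity of expectation: E[X] = C(49, 5) · 2^{1 − 10} = 1906884 · 1/512 = 476721/128.
Numerically: E[X] ≈ 3724.3828.

E[X] = C(49,5)·2^(1−C(5,2)) = 476721/128 ≈ 3724.3828.


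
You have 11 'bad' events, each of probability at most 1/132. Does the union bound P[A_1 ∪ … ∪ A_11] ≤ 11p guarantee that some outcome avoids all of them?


Union bound: P[∪_{i=1}^{11} A_i] ≤ Σ_i P[A_i] ≤ 11·p = 11·(1/132) = 1/12.
Numerically: 1/12 ≈ 0.0833.
Is 1/12 < 1? YES.
Since P[∪ A_i] ≤ 1/12 < 1, the complement has P[∩ A_i^c] ≥ 1 − 1/12 = 11/12 > 0, so some outcome avoids every A_i.

11·p = 1/12 ≈ 0.0833; existence CERTIFIED by the union bound.


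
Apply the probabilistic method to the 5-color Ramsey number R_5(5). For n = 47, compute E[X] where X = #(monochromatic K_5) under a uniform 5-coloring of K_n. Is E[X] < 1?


E[X] = C(47, 5) · 5^{1 − 10} = 1533939 · 5^{−9} = 1533939/1953125.
As a reduced fraction: E[X] = 1533939/1953125 ≈ 0.7854.
Is E[X] < 1? YES.
Since E[X] < 1, there exists a 5-coloring of K_{47} with no monochromatic K_5; hence R_5(5) > 47.

E[X] = 1533939/1953125 ≈ 0.7854; E[X] < 1, so R_5(5) > 47.


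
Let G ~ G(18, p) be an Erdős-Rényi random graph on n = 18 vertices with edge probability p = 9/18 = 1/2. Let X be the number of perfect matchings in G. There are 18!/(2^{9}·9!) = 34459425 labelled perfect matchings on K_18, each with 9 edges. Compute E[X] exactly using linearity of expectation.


K_18 has 18!/(2^{9}·9!) = 34459425 labelled perfect matchings.
For each such perfect matching H, let X_H = 1 if all 9 edges of H are present in G. Then P[X_H = 1] = p^{9} = (1/2)^{9} = 1/512.
Summing the indicators: E[X] = Σ_H E[X_H] = 34459425 · p^{9} = 34459425 · 1/512 = 34459425/512.
Numerically: E[X] ≈ 67304.

E[X] = 34459425 · (1/2)^{9} = 34459425/512 ≈ 67304.


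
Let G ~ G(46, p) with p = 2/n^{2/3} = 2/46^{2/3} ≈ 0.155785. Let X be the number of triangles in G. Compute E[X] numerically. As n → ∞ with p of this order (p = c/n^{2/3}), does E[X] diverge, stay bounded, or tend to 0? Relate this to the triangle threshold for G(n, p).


Number of potential triangles: C(46, 3) = 15180.
Each occurs with probability p³ ≈ (0.155785)³ ≈ 3.78071834e-03.
By linearity: E[X] = C(46, 3)·p³ ≈ 15180 · 3.78071834e-03 ≈ 57.391304.
Since α = 2/3 < 1, p = c/n^{2/3} ≫ 1/n is above the triangle threshold p ~ 1/n. Asymptotically E[X] ~ (c³/6)·n^{3(1−α)} = (2³/6)·n^{1} → ∞; triangles are abundant w.h.p.

E[X] ≈ 57.391304; in regime p = Θ(1/n^{2/3}) E[X] diverges (above the triangle threshold p ~ 1/n).


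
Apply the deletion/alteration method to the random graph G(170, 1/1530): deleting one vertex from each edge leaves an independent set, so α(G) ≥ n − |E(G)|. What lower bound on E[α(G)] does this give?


E[|E(G)|] = C(170, 2)·p = 14365 · (1/1530) = 169/18.
E[α(G)] ≥ n − E[|E(G)|] = 170 − 169/18 = 2891/18.
Numerically: ≈ 160.61111.
(This is only a lower bound; the true E[α(G)] may be larger.)

E[α(G)] ≥ 2891/18 ≈ 160.61111.


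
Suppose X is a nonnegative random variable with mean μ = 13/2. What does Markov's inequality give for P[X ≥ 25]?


μ = E[X] = 13/2, a = 25.
Markov: P[X ≥ 25] ≤ μ/a = (13/2)/25 = 13/50.
Numerically: ≈ 0.260000.
(Since a = 25 > μ = 6.500000, the bound 13/50 is < 1 and informative.)

P[X ≥ 25] ≤ 13/50 ≈ 0.260000.


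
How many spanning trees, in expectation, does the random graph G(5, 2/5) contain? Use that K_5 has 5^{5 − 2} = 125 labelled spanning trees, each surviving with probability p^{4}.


K_5 has 5^{5 − 2} = 125 labelled spanning trees.
For each such spanning tree H, let X_H = 1 if all 4 edges of H are present in G. Then P[X_H = 1] = p^{4} = (2/5)^{4} = 16/625.
By linearity: E[X] = Σ_H E[X_H] = 125 · p^{4} = 125 · 16/625 = 16/5.
Numerically: E[X] ≈ 3.2.

E[X] = 125 · (2/5)^{4} = 16/5 ≈ 3.2.


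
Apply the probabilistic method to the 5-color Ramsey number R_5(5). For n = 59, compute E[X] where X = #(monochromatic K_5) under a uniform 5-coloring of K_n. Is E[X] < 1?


E[X] = C(59, 5) · 5^{1 − 10} = 5006386 · 5^{−9} = 5006386/1953125.
As a reduced fraction: E[X] = 5006386/1953125 ≈ 2.563.
Is E[X] < 1? NO.
Since E[X] ≥ 1, the first-moment bound is inconclusive at n = 59; it does NOT by itself certify R_5(5) > 59.

E[X] = 5006386/1953125 ≈ 2.563; E[X] ≥ 1; first-moment method inconclusive here.


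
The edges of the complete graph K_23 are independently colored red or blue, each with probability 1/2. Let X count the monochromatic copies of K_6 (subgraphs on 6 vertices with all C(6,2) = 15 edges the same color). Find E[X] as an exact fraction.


Let X = Σ_S X_S over the C(23, 6) = 100947 subsets S of size 6, where X_S = 1 if the K_6 on S is monochromatic.
For a fixed S, the K_6 on S has C(6, 2) = 15 edges. P[all 15 edges red] = (1/2)^15, and likewise for blue, so P[monochromatic] = 2·(1/2)^15 = 2^{1 − 15} = 1/16384.
Summing: E[X] = C(23, 6) · 2^{1 − 15} = 100947 · 1/16384 = 100947/16384.
Numerically: E[X] ≈ 6.161316.

E[X] = C(23,6)·2^(1−C(6,2)) = 100947/16384 ≈ 6.161316.


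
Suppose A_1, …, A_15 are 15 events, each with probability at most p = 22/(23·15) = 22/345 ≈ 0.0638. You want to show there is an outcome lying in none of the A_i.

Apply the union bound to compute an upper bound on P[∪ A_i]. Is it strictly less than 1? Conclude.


Union bound: P[∪_{i=1}^{15} A_i] ≤ Σ_i P[A_i] ≤ 15·p = 15·(22/345) = 22/23.
Numerically: 22/23 ≈ 0.9565.
Is 22/23 < 1? YES.
Since P[∪ A_i] ≤ 22/23 < 1, the complement has P[∩ A_i^c] ≥ 1 − 22/23 = 1/23 > 0, so some outcome avoids every A_i.

15·p = 22/23 ≈ 0.9565; existence CERTIFIED by the union bound.


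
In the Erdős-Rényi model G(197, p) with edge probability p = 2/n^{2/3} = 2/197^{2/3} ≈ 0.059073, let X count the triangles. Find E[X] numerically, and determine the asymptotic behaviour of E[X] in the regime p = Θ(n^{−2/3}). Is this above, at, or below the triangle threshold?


Number of potential triangles: C(197, 3) = 1254890.
Each occurs with probability p³ ≈ (0.059073)³ ≈ 2.0613775e-04.
By linearity: E[X] = C(197, 3)·p³ ≈ 1254890 · 2.0613775e-04 ≈ 258.68020.
Since α = 2/3 < 1, p = c/n^{2/3} ≫ 1/n is above the triangle threshold p ~ 1/n. Asymptotically E[X] ~ (c³/6)·n^{3(1−α)} = (2³/6)·n^{1} → ∞; triangles are abundant w.h.p.

E[X] ≈ 258.68020; in regime p = Θ(1/n^{2/3}) E[X] diverges (above the triangle threshold p ~ 1/n).


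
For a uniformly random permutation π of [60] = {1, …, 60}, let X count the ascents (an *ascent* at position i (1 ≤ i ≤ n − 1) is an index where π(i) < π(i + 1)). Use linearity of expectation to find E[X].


Write X = Σ X_I over i = 1, …, 59, with X_I the indicator of one ascent.
There are 59 indicators.
For each fixed i, the pair (π(i), π(i+1)) is a uniformly random ordered pair of distinct values from {1, …, 60}; by symmetry P[π(i) < π(i+1)] = 1/2.
By linearity: E[X] = 59 · (1/2) = (60 − 1) · (1/2) = 59/2 ≈ 29.50000.

E[X] = 59/2 = 29.50000.


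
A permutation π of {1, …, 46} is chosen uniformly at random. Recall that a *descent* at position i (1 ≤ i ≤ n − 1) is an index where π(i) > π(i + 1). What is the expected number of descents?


Write X = Σ X_I over i = 1, …, 45, with X_I the indicator of one descent.
There are 45 indicators.
For each fixed i, the pair (π(i), π(i+1)) is a uniformly random ordered pair of distinct values from {1, …, 46}; by symmetry P[π(i) > π(i+1)] = 1/2.
By linearity: E[X] = 45 · (1/2) = (46 − 1) · (1/2) = 45/2 ≈ 22.50000.

E[X] = 45/2 = 22.50000.


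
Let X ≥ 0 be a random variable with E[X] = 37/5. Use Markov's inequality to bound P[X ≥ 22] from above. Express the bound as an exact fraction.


μ = E[X] = 37/5, a = 22.
Markov: P[X ≥ 22] ≤ μ/a = (37/5)/22 = 37/110.
Numerically: ≈ 0.33636.
(Since a = 22 > μ = 7.40000, the bound 37/110 is < 1 and informative.)

P[X ≥ 22] ≤ 37/110 ≈ 0.33636.


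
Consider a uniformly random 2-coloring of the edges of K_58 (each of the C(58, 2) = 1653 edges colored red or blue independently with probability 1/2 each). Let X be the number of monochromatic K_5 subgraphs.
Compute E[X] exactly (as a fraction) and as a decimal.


Let X = Σ_S X_S over the C(58, 5) = 4582116 subsets S of size 5, where X_S = 1 if the K_5 on S is monochromatic.
For a fixed S, the K_5 on S has C(5, 2) = 10 edges. P[all 10 edges red] = (1/2)^10, and likewise for blue, so P[monochromatic] = 2·(1/2)^10 = 2^{1 − 10} = 1/512.
By linearity: E[X] = C(58, 5) · 2^{1 − 10} = 4582116 · 1/512 = 1145529/128.
Numerically: E[X] ≈ 8949.445.

E[X] = C(58,5)·2^(1−C(5,2)) = 1145529/128 ≈ 8949.445.


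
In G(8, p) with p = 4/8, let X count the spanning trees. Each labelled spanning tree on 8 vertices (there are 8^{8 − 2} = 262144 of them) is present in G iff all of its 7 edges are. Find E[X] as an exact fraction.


K_8 has 8^{8 − 2} = 262144 labelled spanning trees.
For each such spanning tree H, let X_H = 1 if all 7 edges of H are present in G. Then P[X_H = 1] = p^{7} = (1/2)^{7} = 1/128.
Summing the indicators: E[X] = Σ_H E[X_H] = 262144 · p^{7} = 262144 · 1/128 = 2048.
Numerically: E[X] ≈ 2048.

E[X] = 262144 · (1/2)^{7} = 2048 ≈ 2048.


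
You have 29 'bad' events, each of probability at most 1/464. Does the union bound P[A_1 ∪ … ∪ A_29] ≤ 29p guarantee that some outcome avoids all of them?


Union bound: P[∪_{i=1}^{29} A_i] ≤ Σ_i P[A_i] ≤ 29·p = 29·(1/464) = 1/16.
Numerically: 1/16 ≈ 0.0625.
Is 1/16 < 1? YES.
Since P[∪ A_i] ≤ 1/16 < 1, the complement has P[∩ A_i^c] ≥ 1 − 1/16 = 15/16 > 0, so some outcome avoids every A_i.

29·p = 1/16 ≈ 0.0625; existence CERTIFIED by the union bound.


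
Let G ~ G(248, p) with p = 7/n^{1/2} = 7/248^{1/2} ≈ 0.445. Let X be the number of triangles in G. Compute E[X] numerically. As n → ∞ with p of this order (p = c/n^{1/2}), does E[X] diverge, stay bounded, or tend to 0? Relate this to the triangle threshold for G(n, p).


Number of potential triangles: C(248, 3) = 2511496.
Each occurs with probability p³ ≈ (0.445)³ ≈ 8.78247e-02.
By linearity: E[X] = C(248, 3)·p³ ≈ 2511496 · 8.78247e-02 ≈ 220571.344.
Since α = 1/2 < 1, p = c/n^{1/2} ≫ 1/n is above the triangle threshold p ~ 1/n. Asymptotically E[X] ~ (c³/6)·n^{3(1−α)} = (7³/6)·n^{1.5} → ∞; triangles are abundant w.h.p.

E[X] ≈ 220571.344; in regime p = Θ(1/n^{1/2}) E[X] diverges (above the triangle threshold p ~ 1/n).


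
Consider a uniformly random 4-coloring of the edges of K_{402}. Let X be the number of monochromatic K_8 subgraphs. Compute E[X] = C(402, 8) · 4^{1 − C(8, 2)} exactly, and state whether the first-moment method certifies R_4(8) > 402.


E[X] = C(402, 8) · 4^{1 − 28} = 15770615726749950 · 4^{−27} = 15770615726749950/18014398509481984.
As a reduced fraction: E[X] = 7885307863374975/9007199254740992 ≈ 0.875.
Is E[X] < 1? YES.
Since E[X] < 1, there exists a 4-coloring of K_{402} with no monochromatic K_8; hence R_4(8) > 402.

E[X] = 7885307863374975/9007199254740992 ≈ 0.875; E[X] < 1, so R_4(8) > 402.


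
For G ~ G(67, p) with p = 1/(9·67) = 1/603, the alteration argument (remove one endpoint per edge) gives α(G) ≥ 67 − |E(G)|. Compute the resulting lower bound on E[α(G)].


E[|E(G)|] = C(67, 2)·p = 2211 · (1/603) = 11/3.
E[α(G)] ≥ n − E[|E(G)|] = 67 − 11/3 = 190/3.
Numerically: ≈ 63.333.
(This is only a lower bound; the true E[α(G)] may be larger.)

E[α(G)] ≥ 190/3 ≈ 63.333.


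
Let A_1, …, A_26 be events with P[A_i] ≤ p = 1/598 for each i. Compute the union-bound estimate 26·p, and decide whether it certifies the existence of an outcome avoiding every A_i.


Union bound: P[∪_{i=1}^{26} A_i] ≤ Σ_i P[A_i] ≤ 26·p = 26·(1/598) = 1/23.
Numerically: 1/23 ≈ 0.0435.
Is 1/23 < 1? YES.
Since P[∪ A_i] ≤ 1/23 < 1, the complement has P[∩ A_i^c] ≥ 1 − 1/23 = 22/23 > 0, so some outcome avoids every A_i.

26·p = 1/23 ≈ 0.0435; existence CERTIFIED by the union bound.


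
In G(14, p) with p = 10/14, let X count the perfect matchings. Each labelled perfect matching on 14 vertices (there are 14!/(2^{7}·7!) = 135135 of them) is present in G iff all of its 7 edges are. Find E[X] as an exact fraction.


K_14 has 14!/(2^{7}·7!) = 135135 labelled perfect matchings.
For each such perfect matching H, let X_H = 1 if all 7 edges of H are present in G. Then P[X_H = 1] = p^{7} = (5/7)^{7} = 78125/823543.
Summing the indicators: E[X] = Σ_H E[X_H] = 135135 · p^{7} = 135135 · 78125/823543 = 1508203125/117649.
Numerically: E[X] ≈ 12819.5.

E[X] = 135135 · (5/7)^{7} = 1508203125/117649 ≈ 12819.5.


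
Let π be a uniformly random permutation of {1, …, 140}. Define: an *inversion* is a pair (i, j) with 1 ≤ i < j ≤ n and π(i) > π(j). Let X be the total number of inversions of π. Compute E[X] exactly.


Write X = Σ X_I over the C(140, 2) = 9730 pairs i < j, with X_I the indicator of one inversion.
There are 9730 indicators.
For each fixed pair i < j, the values π(i) and π(j) are two distinct elements of {1, …, 140} in uniformly random order; by symmetry P[π(i) > π(j)] = 1/2.
By linearity: E[X] = 9730 · (1/2) = C(140, 2) · (1/2) = 9730/2 = 4865 ≈ 4865.00000.

E[X] = 4865 = 4865.00000.


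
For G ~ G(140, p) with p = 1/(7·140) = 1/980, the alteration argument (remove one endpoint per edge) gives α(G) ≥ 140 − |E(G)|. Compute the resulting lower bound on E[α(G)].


E[|E(G)|] = C(140, 2)·p = 9730 · (1/980) = 139/14.
E[α(G)] ≥ n − E[|E(G)|] = 140 − 139/14 = 1821/14.
Numerically: ≈ 130.07143.
(This is only a lower bound; the true E[α(G)] may be larger.)

E[α(G)] ≥ 1821/14 ≈ 130.07143.


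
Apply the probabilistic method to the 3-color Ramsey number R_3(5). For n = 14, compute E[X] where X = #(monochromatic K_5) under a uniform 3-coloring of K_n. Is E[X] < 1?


E[X] = C(14, 5) · 3^{1 − 10} = 2002 · 3^{−9} = 2002/19683.
As a reduced fraction: E[X] = 2002/19683 ≈ 0.1017.
Is E[X] < 1? YES.
Since E[X] < 1, there exists a 3-coloring of K_{14} with no monochromatic K_5; hence R_3(5) > 14.

E[X] = 2002/19683 ≈ 0.1017; E[X] < 1, so R_3(5) > 14.


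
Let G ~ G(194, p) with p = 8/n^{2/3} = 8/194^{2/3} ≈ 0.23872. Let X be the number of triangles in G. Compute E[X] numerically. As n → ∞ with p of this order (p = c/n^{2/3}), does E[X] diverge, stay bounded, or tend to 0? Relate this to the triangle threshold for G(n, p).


Number of potential triangles: C(194, 3) = 1198144.
Each occurs with probability p³ ≈ (0.23872)³ ≈ 1.36039962e-02.
By linearity: E[X] = C(194, 3)·p³ ≈ 1198144 · 1.36039962e-02 ≈ 16299.546392.
Since α = 2/3 < 1, p = c/n^{2/3} ≫ 1/n is above the triangle threshold p ~ 1/n. Asymptotically E[X] ~ (c³/6)·n^{3(1−α)} = (8³/6)·n^{1} → ∞; triangles are abundant w.h.p.

E[X] ≈ 16299.546392; in regime p = Θ(1/n^{2/3}) E[X] diverges (above the triangle threshold p ~ 1/n).


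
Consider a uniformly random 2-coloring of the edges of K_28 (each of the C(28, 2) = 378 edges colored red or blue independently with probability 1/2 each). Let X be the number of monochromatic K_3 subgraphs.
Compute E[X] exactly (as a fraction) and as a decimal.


Let X = Σ_S X_S over the C(28, 3) = 3276 subsets S of size 3, where X_S = 1 if the K_3 on S is monochromatic.
For a fixed S, the K_3 on S has C(3, 2) = 3 edges. P[all 3 edges red] = (1/2)^3, and likewise for blue, so P[monochromatic] = 2·(1/2)^3 = 2^{1 − 3} = 1/4.
Summing: E[X] = C(28, 3) · 2^{1 − 3} = 3276 · 1/4 = 819.
Numerically: E[X] ≈ 819.000000.

E[X] = C(28,3)·2^(1−C(3,2)) = 819 ≈ 819.000000.


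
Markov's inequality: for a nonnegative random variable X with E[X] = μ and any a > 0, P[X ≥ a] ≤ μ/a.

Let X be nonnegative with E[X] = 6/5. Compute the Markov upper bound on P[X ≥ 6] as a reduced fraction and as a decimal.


μ = E[X] = 6/5, a = 6.
Markov: P[X ≥ 6] ≤ μ/a = (6/5)/6 = 1/5.
Numerically: ≈ 0.2000.
(Since a = 6 > μ = 1.2000, the bound 1/5 is < 1 and informative.)

P[X ≥ 6] ≤ 1/5 ≈ 0.2000.


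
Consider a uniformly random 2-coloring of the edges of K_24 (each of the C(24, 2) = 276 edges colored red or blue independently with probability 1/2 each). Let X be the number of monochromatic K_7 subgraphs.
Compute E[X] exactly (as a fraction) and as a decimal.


Let X = Σ_S X_S over the C(24, 7) = 346104 subsets S of size 7, where X_S = 1 if the K_7 on S is monochromatic.
For a fixed S, the K_7 on S has C(7, 2) = 21 edges. P[all 21 edges red] = (1/2)^21, and likewise for blue, so P[monochromatic] = 2·(1/2)^21 = 2^{1 − 21} = 1/1048576.
By linearity of expectation: E[X] = C(24, 7) · 2^{1 − 21} = 346104 · 1/1048576 = 43263/131072.
Numerically: E[X] ≈ 0.330.

E[X] = C(24,7)·2^(1−C(7,2)) = 43263/131072 ≈ 0.330.


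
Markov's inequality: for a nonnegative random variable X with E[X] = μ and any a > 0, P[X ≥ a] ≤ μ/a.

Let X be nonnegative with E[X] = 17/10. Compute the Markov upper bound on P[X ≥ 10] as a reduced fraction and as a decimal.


μ = E[X] = 17/10, a = 10.
Markov: P[X ≥ 10] ≤ μ/a = (17/10)/10 = 17/100.
Numerically: ≈ 0.170.
(Since a = 10 > μ = 1.700, the bound 17/100 is < 1 and informative.)

P[X ≥ 10] ≤ 17/100 ≈ 0.170.


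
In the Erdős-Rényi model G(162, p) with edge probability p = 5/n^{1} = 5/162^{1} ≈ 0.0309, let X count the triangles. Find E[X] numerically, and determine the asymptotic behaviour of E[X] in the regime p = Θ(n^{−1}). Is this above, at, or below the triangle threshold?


Number of potential triangles: C(162, 3) = 695520.
Each occurs with probability p³ ≈ (0.0309)³ ≈ 2.94012e-05.
By linearity: E[X] = C(162, 3)·p³ ≈ 695520 · 2.94012e-05 ≈ 20.449.
Here α = 1, so p = 5/n is exactly at the triangle threshold p ~ 1/n. Asymptotically E[X] → c³/6 = 5³/6 = 125/6 ≈ 20.833, a bounded constant. In this regime the triangle count is asymptotically Poisson(c³/6).

E[X] ≈ 20.449; in regime p = Θ(1/n^{1}) E[X] stays bounded (at the triangle threshold p ~ 1/n).


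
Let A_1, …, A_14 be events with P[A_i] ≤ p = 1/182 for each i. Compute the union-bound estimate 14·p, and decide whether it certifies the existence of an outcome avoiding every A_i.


Union bound: P[∪_{i=1}^{14} A_i] ≤ Σ_i P[A_i] ≤ 14·p = 14·(1/182) = 1/13.
Numerically: 1/13 ≈ 0.076923.
Is 1/13 < 1? YES.
Since P[∪ A_i] ≤ 1/13 < 1, the complement has P[∩ A_i^c] ≥ 1 − 1/13 = 12/13 > 0, so some outcome avoids every A_i.

14·p = 1/13 ≈ 0.076923; existence CERTIFIED by the union bound.


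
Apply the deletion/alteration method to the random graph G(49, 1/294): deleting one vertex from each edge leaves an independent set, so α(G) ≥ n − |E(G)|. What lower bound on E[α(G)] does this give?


E[|E(G)|] = C(49, 2)·p = 1176 · (1/294) = 4.
E[α(G)] ≥ n − E[|E(G)|] = 49 − 4 = 45.
Numerically: ≈ 45.000.
(This is only a lower bound; the true E[α(G)] may be larger.)

E[α(G)] ≥ 45 ≈ 45.000.


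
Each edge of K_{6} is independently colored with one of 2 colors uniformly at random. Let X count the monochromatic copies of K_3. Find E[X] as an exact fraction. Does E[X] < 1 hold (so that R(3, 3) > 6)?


E[X] = C(6, 3) · 2^{1 − 3} = 20 · 2^{−2} = 20/4.
As a reduced fraction: E[X] = 5 ≈ 5.000.
Is E[X] < 1? NO.
Since E[X] ≥ 1, the first-moment bound is inconclusive at n = 6; it does NOT by itself certify R(3, 3) > 6.

E[X] = 5 ≈ 5.000; E[X] ≥ 1; first-moment method inconclusive here.


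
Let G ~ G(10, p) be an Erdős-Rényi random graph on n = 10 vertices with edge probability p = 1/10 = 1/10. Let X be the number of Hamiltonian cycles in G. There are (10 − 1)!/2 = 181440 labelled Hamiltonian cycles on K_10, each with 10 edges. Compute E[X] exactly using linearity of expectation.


K_10 has (10 − 1)!/2 = 181440 labelled Hamiltonian cycles.
For each such Hamiltonian cycle H, let X_H = 1 if all 10 edges of H are present in G. Then P[X_H = 1] = p^{10} = (1/10)^{10} = 1/10000000000.
By linearity of expectation: E[X] = Σ_H E[X_H] = 181440 · p^{10} = 181440 · 1/10000000000 = 567/31250000.
Numerically: E[X] ≈ 1.814e-05.

E[X] = 181440 · (1/10)^{10} = 567/31250000 ≈ 1.814e-05.


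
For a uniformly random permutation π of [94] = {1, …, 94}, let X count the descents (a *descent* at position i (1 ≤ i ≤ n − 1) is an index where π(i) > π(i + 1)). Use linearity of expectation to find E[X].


Write X = Σ X_I over i = 1, …, 93, with X_I the indicator of one descent.
There are 93 indicators.
For each fixed i, the pair (π(i), π(i+1)) is a uniformly random ordered pair of distinct values from {1, …, 94}; by symmetry P[π(i) > π(i+1)] = 1/2.
By linearity: E[X] = 93 · (1/2) = (94 − 1) · (1/2) = 93/2 ≈ 46.500.

E[X] = 93/2 = 46.500.


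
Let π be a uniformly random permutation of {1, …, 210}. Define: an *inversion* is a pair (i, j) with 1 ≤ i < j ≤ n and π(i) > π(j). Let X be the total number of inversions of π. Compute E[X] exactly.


Write X = Σ X_I over the C(210, 2) = 21945 pairs i < j, with X_I the indicator of one inversion.
There are 21945 indicators.
For each fixed pair i < j, the values π(i) and π(j) are two distinct elements of {1, …, 210} in uniformly random order; by symmetry P[π(i) > π(j)] = 1/2.
By linearity: E[X] = 21945 · (1/2) = C(210, 2) · (1/2) = 21945/2 = 21945/2 ≈ 10972.50000.

E[X] = 21945/2 = 10972.50000.


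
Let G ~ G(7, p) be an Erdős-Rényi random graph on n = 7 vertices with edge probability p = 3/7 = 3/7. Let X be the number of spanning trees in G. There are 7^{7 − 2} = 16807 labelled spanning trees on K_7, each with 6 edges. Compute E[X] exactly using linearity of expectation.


K_7 has 7^{7 − 2} = 16807 labelled spanning trees.
For each such spanning tree H, let X_H = 1 if all 6 edges of H are present in G. Then P[X_H = 1] = p^{6} = (3/7)^{6} = 729/117649.
By linearity: E[X] = Σ_H E[X_H] = 16807 · p^{6} = 16807 · 729/117649 = 729/7.
Numerically: E[X] ≈ 104.1.

E[X] = 16807 · (3/7)^{6} = 729/7 ≈ 104.1.


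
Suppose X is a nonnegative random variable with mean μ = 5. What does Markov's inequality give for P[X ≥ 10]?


μ = E[X] = 5, a = 10.
Markov: P[X ≥ 10] ≤ μ/a = (5)/10 = 1/2.
Numerically: ≈ 0.5000.
(Since a = 10 > μ = 5.0000, the bound 1/2 is < 1 and informative.)

P[X ≥ 10] ≤ 1/2 ≈ 0.5000.


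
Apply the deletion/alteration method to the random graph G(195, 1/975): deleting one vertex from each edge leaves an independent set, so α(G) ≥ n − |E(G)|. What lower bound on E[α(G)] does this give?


E[|E(G)|] = C(195, 2)·p = 18915 · (1/975) = 97/5.
E[α(G)] ≥ n − E[|E(G)|] = 195 − 97/5 = 878/5.
Numerically: ≈ 175.600.
(This is only a lower bound; the true E[α(G)] may be larger.)

E[α(G)] ≥ 878/5 ≈ 175.600.


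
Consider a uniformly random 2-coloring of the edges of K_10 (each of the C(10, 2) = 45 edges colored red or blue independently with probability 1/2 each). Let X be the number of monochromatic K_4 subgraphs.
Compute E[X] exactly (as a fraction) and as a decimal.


Let X = Σ_S X_S over the C(10, 4) = 210 subsets S of size 4, where X_S = 1 if the K_4 on S is monochromatic.
For a fixed S, the K_4 on S has C(4, 2) = 6 edges. P[all 6 edges red] = (1/2)^6, and likewise for blue, so P[monochromatic] = 2·(1/2)^6 = 2^{1 − 6} = 1/32.
By linearity of expectation: E[X] = C(10, 4) · 2^{1 − 6} = 210 · 1/32 = 105/16.
Numerically: E[X] ≈ 6.562.

E[X] = C(10,4)·2^(1−C(4,2)) = 105/16 ≈ 6.562.


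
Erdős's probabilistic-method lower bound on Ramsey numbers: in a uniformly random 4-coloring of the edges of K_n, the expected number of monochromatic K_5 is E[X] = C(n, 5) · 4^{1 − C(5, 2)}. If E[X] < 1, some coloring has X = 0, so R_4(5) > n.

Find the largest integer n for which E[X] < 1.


We need C(n, 5) · 4^{1 − 10} < 1, i.e. C(n, 5) < 4^{10 − 1} = 262144.
Check values of n near the boundary:
  n = 28: C(28, 5) = 98280; 98280 < 262144? YES
  n = 29: C(29, 5) = 118755; 118755 < 262144? YES
  n = 30: C(30, 5) = 142506; 142506 < 262144? YES
  n = 31: C(31, 5) = 169911; 169911 < 262144? YES
  n = 32: C(32, 5) = 201376; 201376 < 262144? YES
  n = 33: C(33, 5) = 237336; 237336 < 262144? YES
  n = 34: C(34, 5) = 278256; 278256 < 262144? NO
The largest n with C(n, 5) < 262144 is n = 33 (where E[X] = 29667/32768 ≈ 0.905). Hence R_4(5) > 33, i.e. R_4(5) ≥ 34.

Largest n = 33; hence R_4(5) > 33.


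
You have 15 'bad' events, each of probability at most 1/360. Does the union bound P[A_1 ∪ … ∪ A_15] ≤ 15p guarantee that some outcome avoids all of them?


Union bound: P[∪_{i=1}^{15} A_i] ≤ Σ_i P[A_i] ≤ 15·p = 15·(1/360) = 1/24.
Numerically: 1/24 ≈ 0.041667.
Is 1/24 < 1? YES.
Since P[∪ A_i] ≤ 1/24 < 1, the complement has P[∩ A_i^c] ≥ 1 − 1/24 = 23/24 > 0, so some outcome avoids every A_i.

15·p = 1/24 ≈ 0.041667; existence CERTIFIED by the union bound.


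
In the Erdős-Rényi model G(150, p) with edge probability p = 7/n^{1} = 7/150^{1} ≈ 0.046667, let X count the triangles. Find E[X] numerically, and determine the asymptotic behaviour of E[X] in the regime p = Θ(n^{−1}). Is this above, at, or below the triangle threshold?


Number of potential triangles: C(150, 3) = 551300.
Each occurs with probability p³ ≈ (0.046667)³ ≈ 1.0162963e-04.
By linearity: E[X] = C(150, 3)·p³ ≈ 551300 · 1.0162963e-04 ≈ 56.02841.
Here α = 1, so p = 7/n is exactly at the triangle threshold p ~ 1/n. Asymptotically E[X] → c³/6 = 7³/6 = 343/6 ≈ 57.16667, a bounded constant. In this regime the triangle count is asymptotically Poisson(c³/6).

E[X] ≈ 56.02841; in regime p = Θ(1/n^{1}) E[X] stays bounded (at the triangle threshold p ~ 1/n).


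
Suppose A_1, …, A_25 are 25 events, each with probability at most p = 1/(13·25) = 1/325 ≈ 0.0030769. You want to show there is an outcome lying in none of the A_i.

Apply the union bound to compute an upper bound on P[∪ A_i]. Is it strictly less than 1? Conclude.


Union bound: P[∪_{i=1}^{25} A_i] ≤ Σ_i P[A_i] ≤ 25·p = 25·(1/325) = 1/13.
Numerically: 1/13 ≈ 0.0769231.
Is 1/13 < 1? YES.
Since P[∪ A_i] ≤ 1/13 < 1, the complement has P[∩ A_i^c] ≥ 1 − 1/13 = 12/13 > 0, so some outcome avoids every A_i.

25·p = 1/13 ≈ 0.0769231; existence CERTIFIED by the union bound.


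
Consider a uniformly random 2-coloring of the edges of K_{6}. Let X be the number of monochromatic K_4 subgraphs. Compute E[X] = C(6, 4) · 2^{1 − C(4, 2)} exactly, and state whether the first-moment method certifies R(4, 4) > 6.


E[X] = C(6, 4) · 2^{1 − 6} = 15 · 2^{−5} = 15/32.
As a reduced fraction: E[X] = 15/32 ≈ 0.46875.
Is E[X] < 1? YES.
Since E[X] < 1, there exists a 2-coloring of K_{6} with no monochromatic K_4; hence R(4, 4) > 6.

E[X] = 15/32 ≈ 0.46875; E[X] < 1, so R(4, 4) > 6.


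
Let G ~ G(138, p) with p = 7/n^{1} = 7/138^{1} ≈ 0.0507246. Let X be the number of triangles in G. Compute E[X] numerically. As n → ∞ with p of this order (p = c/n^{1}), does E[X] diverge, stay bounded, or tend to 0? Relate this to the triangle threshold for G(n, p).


Number of potential triangles: C(138, 3) = 428536.
Each occurs with probability p³ ≈ (0.0507246)³ ≈ 1.30513928e-04.
By linearity: E[X] = C(138, 3)·p³ ≈ 428536 · 1.30513928e-04 ≈ 55.929917.
Here α = 1, so p = 7/n is exactly at the triangle threshold p ~ 1/n. Asymptotically E[X] → c³/6 = 7³/6 = 343/6 ≈ 57.166667, a bounded constant. In this regime the triangle count is asymptotically Poisson(c³/6).

E[X] ≈ 55.929917; in regime p = Θ(1/n^{1}) E[X] stays bounded (at the triangle threshold p ~ 1/n).


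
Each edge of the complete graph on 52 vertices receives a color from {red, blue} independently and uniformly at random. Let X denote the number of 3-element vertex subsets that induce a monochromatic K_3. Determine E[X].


Let X = Σ_S X_S over the C(52, 3) = 22100 subsets S of size 3, where X_S = 1 if the K_3 on S is monochromatic.
For a fixed S, the K_3 on S has C(3, 2) = 3 edges. P[all 3 edges red] = (1/2)^3, and likewise for blue, so P[monochromatic] = 2·(1/2)^3 = 2^{1 − 3} = 1/4.
By linearity: E[X] = C(52, 3) · 2^{1 − 3} = 22100 · 1/4 = 5525.
Numerically: E[X] ≈ 5525.00000.

E[X] = C(52,3)·2^(1−C(3,2)) = 5525 ≈ 5525.00000.


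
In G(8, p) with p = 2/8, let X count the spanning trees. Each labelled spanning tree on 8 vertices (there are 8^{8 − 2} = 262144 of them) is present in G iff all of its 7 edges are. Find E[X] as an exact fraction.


K_8 has 8^{8 − 2} = 262144 labelled spanning trees.
For each such spanning tree H, let X_H = 1 if all 7 edges of H are present in G. Then P[X_H = 1] = p^{7} = (1/4)^{7} = 1/16384.
By linearity: E[X] = Σ_H E[X_H] = 262144 · p^{7} = 262144 · 1/16384 = 16.
Numerically: E[X] ≈ 16.

E[X] = 262144 · (1/4)^{7} = 16 ≈ 16.


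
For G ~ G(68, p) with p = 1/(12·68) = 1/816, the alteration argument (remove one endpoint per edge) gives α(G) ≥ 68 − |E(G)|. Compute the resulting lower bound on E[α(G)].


E[|E(G)|] = C(68, 2)·p = 2278 · (1/816) = 67/24.
E[α(G)] ≥ n − E[|E(G)|] = 68 − 67/24 = 1565/24.
Numerically: ≈ 65.208.
(This is only a lower bound; the true E[α(G)] may be larger.)

E[α(G)] ≥ 1565/24 ≈ 65.208.


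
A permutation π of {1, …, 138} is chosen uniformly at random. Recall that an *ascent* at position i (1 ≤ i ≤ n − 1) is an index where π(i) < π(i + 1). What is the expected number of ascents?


Write X = Σ X_I over i = 1, …, 137, with X_I the indicator of one ascent.
There are 137 indicators.
For each fixed i, the pair (π(i), π(i+1)) is a uniformly random ordered pair of distinct values from {1, …, 138}; by symmetry P[π(i) < π(i+1)] = 1/2.
By linearity: E[X] = 137 · (1/2) = (138 − 1) · (1/2) = 137/2 ≈ 68.500.

E[X] = 137/2 = 68.500.


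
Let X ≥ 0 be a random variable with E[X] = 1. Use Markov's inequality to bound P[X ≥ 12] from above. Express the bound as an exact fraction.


μ = E[X] = 1, a = 12.
Markov: P[X ≥ 12] ≤ μ/a = (1)/12 = 1/12.
Numerically: ≈ 0.08333.
(Since a = 12 > μ = 1.00000, the bound 1/12 is < 1 and informative.)

P[X ≥ 12] ≤ 1/12 ≈ 0.08333.


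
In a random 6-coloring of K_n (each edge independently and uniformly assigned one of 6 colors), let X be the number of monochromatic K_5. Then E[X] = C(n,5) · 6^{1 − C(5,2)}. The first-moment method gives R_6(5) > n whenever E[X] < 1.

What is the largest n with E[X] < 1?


We need C(n, 5) · 6^{1 − 10} < 1, i.e. C(n, 5) < 6^{10 − 1} = 10077696.
Check values of n near the boundary:
  n = 61: C(61, 5) = 5949147; 5949147 < 10077696? YES
  n = 62: C(62, 5) = 6471002; 6471002 < 10077696? YES
  n = 63: C(63, 5) = 7028847; 7028847 < 10077696? YES
  n = 64: C(64, 5) = 7624512; 7624512 < 10077696? YES
  n = 65: C(65, 5) = 8259888; 8259888 < 10077696? YES
  n = 66: C(66, 5) = 8936928; 8936928 < 10077696? YES
  n = 67: C(67, 5) = 9657648; 9657648 < 10077696? YES
  n = 68: C(68, 5) = 10424128; 10424128 < 10077696? NO
  n = 69: C(69, 5) = 11238513; 11238513 < 10077696? NO
The largest n with C(n, 5) < 10077696 is n = 67 (where E[X] = 67067/69984 ≈ 0.9583). Hence R_6(5) > 67, i.e. R_6(5) ≥ 68.

Largest n = 67; hence R_6(5) > 67.


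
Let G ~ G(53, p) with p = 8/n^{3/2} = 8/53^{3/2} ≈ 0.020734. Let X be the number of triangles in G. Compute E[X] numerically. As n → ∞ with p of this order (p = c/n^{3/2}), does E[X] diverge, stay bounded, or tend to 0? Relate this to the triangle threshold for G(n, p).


Number of potential triangles: C(53, 3) = 23426.
Each occurs with probability p³ ≈ (0.020734)³ ≈ 8.9130953e-06.
By linearity: E[X] = C(53, 3)·p³ ≈ 23426 · 8.9130953e-06 ≈ 0.20880.
Since α = 3/2 > 1, p = c/n^{3/2} = o(1/n) is below the triangle threshold p ~ 1/n. Asymptotically E[X] ~ (c³/6)·n^{3(1−α)} = (8³/6)·n^{-1.5} → 0, so by Markov's inequality G has no triangles w.h.p.

E[X] ≈ 0.20880; in regime p = Θ(1/n^{3/2}) E[X] tends to 0 (below the triangle threshold p ~ 1/n).


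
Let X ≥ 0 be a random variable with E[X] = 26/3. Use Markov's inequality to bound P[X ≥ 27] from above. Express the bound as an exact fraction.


μ = E[X] = 26/3, a = 27.
Markov: P[X ≥ 27] ≤ μ/a = (26/3)/27 = 26/81.
Numerically: ≈ 0.3210.
(Since a = 27 > μ = 8.6667, the bound 26/81 is < 1 and informative.)

P[X ≥ 27] ≤ 26/81 ≈ 0.3210.


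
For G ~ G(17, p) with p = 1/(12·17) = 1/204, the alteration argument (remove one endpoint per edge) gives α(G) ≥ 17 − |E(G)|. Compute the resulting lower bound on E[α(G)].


E[|E(G)|] = C(17, 2)·p = 136 · (1/204) = 2/3.
E[α(G)] ≥ n − E[|E(G)|] = 17 − 2/3 = 49/3.
Numerically: ≈ 16.3333.
(This is only a lower bound; the true E[α(G)] may be larger.)

E[α(G)] ≥ 49/3 ≈ 16.3333.


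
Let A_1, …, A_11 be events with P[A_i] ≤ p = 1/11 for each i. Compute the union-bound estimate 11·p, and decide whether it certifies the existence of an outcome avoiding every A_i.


Union bound: P[∪_{i=1}^{11} A_i] ≤ Σ_i P[A_i] ≤ 11·p = 11·(1/11) = 1.
Numerically: 1 ≈ 1.0000000.
Is 1 < 1? NO.
Since the bound 1 is ≥ 1, the union bound is uninformative here; it does NOT by itself certify existence.

11·p = 1 ≈ 1.0000000; existence NOT certified by the union bound.


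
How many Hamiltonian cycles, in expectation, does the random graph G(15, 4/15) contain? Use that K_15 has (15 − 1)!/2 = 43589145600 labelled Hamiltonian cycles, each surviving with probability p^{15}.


K_15 has (15 − 1)!/2 = 43589145600 labelled Hamiltonian cycles.
For each such Hamiltonian cycle H, let X_H = 1 if all 15 edges of H are present in G. Then P[X_H = 1] = p^{15} = (4/15)^{15} = 1073741824/437893890380859375.
By linearity of expectation: E[X] = Σ_H E[X_H] = 43589145600 · p^{15} = 43589145600 · 1073741824/437893890380859375 = 7704277975826432/72081298828125.
Numerically: E[X] ≈ 106.9.

E[X] = 43589145600 · (4/15)^{15} = 7704277975826432/72081298828125 ≈ 106.9.


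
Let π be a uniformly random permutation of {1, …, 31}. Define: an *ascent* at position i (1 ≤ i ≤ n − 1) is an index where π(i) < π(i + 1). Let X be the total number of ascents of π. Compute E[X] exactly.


Write X = Σ X_I over i = 1, …, 30, with X_I the indicator of one ascent.
There are 30 indicators.
For each fixed i, the pair (π(i), π(i+1)) is a uniformly random ordered pair of distinct values from {1, …, 31}; by symmetry P[π(i) < π(i+1)] = 1/2.
By linearity: E[X] = 30 · (1/2) = (31 − 1) · (1/2) = 15 ≈ 15.00000.

E[X] = 15 = 15.00000.


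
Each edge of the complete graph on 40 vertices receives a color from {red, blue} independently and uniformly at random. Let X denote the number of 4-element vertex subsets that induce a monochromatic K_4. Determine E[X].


Let X = Σ_S X_S over the C(40, 4) = 91390 subsets S of size 4, where X_S = 1 if the K_4 on S is monochromatic.
For a fixed S, the K_4 on S has C(4, 2) = 6 edges. P[all 6 edges red] = (1/2)^6, and likewise for blue, so P[monochromatic] = 2·(1/2)^6 = 2^{1 − 6} = 1/32.
Summing: E[X] = C(40, 4) · 2^{1 − 6} = 91390 · 1/32 = 45695/16.
Numerically: E[X] ≈ 2855.938.

E[X] = C(40,4)·2^(1−C(4,2)) = 45695/16 ≈ 2855.938.


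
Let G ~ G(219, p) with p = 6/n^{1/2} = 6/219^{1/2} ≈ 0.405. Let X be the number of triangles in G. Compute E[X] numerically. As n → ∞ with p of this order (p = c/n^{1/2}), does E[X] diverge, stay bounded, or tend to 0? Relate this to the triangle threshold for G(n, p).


Number of potential triangles: C(219, 3) = 1726669.
Each occurs with probability p³ ≈ (0.405)³ ≈ 6.66481e-02.
By linearity: E[X] = C(219, 3)·p³ ≈ 1726669 · 6.66481e-02 ≈ 115079.157.
Since α = 1/2 < 1, p = c/n^{1/2} ≫ 1/n is above the triangle threshold p ~ 1/n. Asymptotically E[X] ~ (c³/6)·n^{3(1−α)} = (6³/6)·n^{1.5} → ∞; triangles are abundant w.h.p.

E[X] ≈ 115079.157; in regime p = Θ(1/n^{1/2}) E[X] diverges (above the triangle threshold p ~ 1/n).


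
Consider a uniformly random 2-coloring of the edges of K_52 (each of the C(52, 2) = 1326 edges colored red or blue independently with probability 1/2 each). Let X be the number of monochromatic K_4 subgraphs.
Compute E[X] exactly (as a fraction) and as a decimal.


Let X = Σ_S X_S over the C(52, 4) = 270725 subsets S of size 4, where X_S = 1 if the K_4 on S is monochromatic.
For a fixed S, the K_4 on S has C(4, 2) = 6 edges. P[all 6 edges red] = (1/2)^6, and likewise for blue, so P[monochromatic] = 2·(1/2)^6 = 2^{1 − 6} = 1/32.
By linearity: E[X] = C(52, 4) · 2^{1 − 6} = 270725 · 1/32 = 270725/32.
Numerically: E[X] ≈ 8460.156.

E[X] = C(52,4)·2^(1−C(4,2)) = 270725/32 ≈ 8460.156.


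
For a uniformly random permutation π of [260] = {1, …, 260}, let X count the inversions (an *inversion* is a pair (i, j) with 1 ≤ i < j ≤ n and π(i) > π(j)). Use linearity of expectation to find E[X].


Write X = Σ X_I over the C(260, 2) = 33670 pairs i < j, with X_I the indicator of one inversion.
There are 33670 indicators.
For each fixed pair i < j, the values π(i) and π(j) are two distinct elements of {1, …, 260} in uniformly random order; by symmetry P[π(i) > π(j)] = 1/2.
By linearity: E[X] = 33670 · (1/2) = C(260, 2) · (1/2) = 33670/2 = 16835 ≈ 16835.000.

E[X] = 16835 = 16835.000.


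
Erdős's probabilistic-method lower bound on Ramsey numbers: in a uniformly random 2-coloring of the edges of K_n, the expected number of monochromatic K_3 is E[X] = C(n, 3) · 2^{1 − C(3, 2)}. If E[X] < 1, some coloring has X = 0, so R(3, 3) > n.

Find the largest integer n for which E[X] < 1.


We need C(n, 3) · 2^{1 − 3} < 1, i.e. C(n, 3) < 2^{3 − 1} = 4.
Check values of n near the boundary:
  n = 3: C(3, 3) = 1; 1 < 4? YES
  n = 4: C(4, 3) = 4; 4 < 4? NO
  n = 5: C(5, 3) = 10; 10 < 4? NO
  n = 6: C(6, 3) = 20; 20 < 4? NO
The largest n with C(n, 3) < 4 is n = 3 (where E[X] = 1/4 ≈ 0.25000). Hence R(3, 3) > 3, i.e. R(3, 3) ≥ 4.

Largest n = 3; hence R(3, 3) > 3.


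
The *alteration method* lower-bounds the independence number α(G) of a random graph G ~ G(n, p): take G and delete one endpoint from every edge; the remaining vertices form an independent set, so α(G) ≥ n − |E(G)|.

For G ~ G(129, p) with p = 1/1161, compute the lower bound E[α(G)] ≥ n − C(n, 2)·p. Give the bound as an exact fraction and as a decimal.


E[|E(G)|] = C(129, 2)·p = 8256 · (1/1161) = 64/9.
E[α(G)] ≥ n − E[|E(G)|] = 129 − 64/9 = 1097/9.
Numerically: ≈ 121.888889.
(This is only a lower bound; the true E[α(G)] may be larger.)

E[α(G)] ≥ 1097/9 ≈ 121.888889.
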